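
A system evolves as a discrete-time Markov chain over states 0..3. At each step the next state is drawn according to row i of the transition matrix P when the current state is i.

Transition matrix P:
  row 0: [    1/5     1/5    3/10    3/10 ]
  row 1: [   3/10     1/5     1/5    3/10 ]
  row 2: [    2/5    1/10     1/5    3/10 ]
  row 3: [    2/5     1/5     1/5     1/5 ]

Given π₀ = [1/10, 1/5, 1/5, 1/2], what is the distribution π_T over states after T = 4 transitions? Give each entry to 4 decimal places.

π = [0.3183, 0.1769, 0.2320, 0.2728]

t=0: π = [0.1000, 0.2000, 0.2000, 0.5000]
t=1: π = [0.3600, 0.1800, 0.2100, 0.2500]
t=2: π = [0.3100, 0.1790, 0.2360, 0.2750]
t=3: π = [0.3201, 0.1764, 0.2310, 0.2725]
t=4: π = [0.3183, 0.1769, 0.2320, 0.2728]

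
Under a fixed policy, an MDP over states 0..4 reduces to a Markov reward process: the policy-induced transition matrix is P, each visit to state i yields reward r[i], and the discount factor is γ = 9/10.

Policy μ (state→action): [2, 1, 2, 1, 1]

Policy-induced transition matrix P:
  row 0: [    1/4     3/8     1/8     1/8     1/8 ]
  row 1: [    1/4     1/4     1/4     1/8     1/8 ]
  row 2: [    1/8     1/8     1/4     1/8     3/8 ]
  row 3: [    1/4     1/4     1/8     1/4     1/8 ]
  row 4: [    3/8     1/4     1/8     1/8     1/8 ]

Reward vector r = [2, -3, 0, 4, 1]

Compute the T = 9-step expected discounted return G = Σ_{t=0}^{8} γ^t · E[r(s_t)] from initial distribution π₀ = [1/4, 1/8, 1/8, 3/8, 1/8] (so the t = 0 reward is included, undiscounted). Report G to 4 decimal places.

G = 4.2000

t=0: π = [0.2500, 0.1250, 0.1250, 0.3750, 0.1250], E[r] = 1.7500, γ^t·E[r] = 1.750000, running G = 1.750000
t=1: π = [0.2500, 0.2656, 0.1563, 0.1719, 0.1563], E[r] = 0.5469, γ^t·E[r] = 0.492188, running G = 2.242188
t=2: π = [0.2500, 0.2617, 0.1777, 0.1465, 0.1641], E[r] = 0.4648, γ^t·E[r] = 0.376523, running G = 2.618711
t=3: π = [0.2483, 0.2590, 0.1799, 0.1433, 0.1694], E[r] = 0.4622, γ^t·E[r] = 0.336913, running G = 2.955624
t=4: π = [0.2487, 0.2585, 0.1799, 0.1429, 0.1700], E[r] = 0.4634, γ^t·E[r] = 0.304023, running G = 3.259647
t=5: π = [0.2488, 0.2586, 0.1798, 0.1429, 0.1700], E[r] = 0.4631, γ^t·E[r] = 0.273483, running G = 3.533130
t=6: π = [0.2488, 0.2586, 0.1798, 0.1429, 0.1700], E[r] = 0.4631, γ^t·E[r] = 0.246091, running G = 3.779221
t=7: π = [0.2488, 0.2586, 0.1798, 0.1429, 0.1700], E[r] = 0.4631, γ^t·E[r] = 0.221477, running G = 4.000698
t=8: π = [0.2488, 0.2586, 0.1798, 0.1429, 0.1700], E[r] = 0.4631, γ^t·E[r] = 0.199329, running G = 4.200027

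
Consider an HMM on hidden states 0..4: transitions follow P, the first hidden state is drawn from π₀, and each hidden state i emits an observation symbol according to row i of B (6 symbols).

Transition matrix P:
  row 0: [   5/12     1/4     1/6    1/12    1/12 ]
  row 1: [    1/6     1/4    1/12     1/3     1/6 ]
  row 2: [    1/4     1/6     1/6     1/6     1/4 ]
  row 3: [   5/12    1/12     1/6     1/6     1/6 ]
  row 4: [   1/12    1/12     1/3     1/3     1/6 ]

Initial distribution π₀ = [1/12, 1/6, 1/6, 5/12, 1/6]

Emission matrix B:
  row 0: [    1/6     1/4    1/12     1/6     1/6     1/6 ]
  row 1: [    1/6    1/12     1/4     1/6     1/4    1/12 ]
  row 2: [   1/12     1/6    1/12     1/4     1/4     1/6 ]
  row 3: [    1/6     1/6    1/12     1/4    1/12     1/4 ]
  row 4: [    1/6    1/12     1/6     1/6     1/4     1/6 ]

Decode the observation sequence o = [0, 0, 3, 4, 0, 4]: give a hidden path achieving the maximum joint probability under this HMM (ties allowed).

path = [3, 0, 0, 0, 0, 0]

t=0: δ = [1.389e-02, 2.778e-02, 1.389e-02, 6.944e-02, 2.778e-02]  (obs o_0=0)
t=1: δ = [4.823e-03, 1.157e-03, 9.645e-04, 1.929e-03, 1.929e-03]  ψ = [3, 1, 3, 3, 3]  (obs o_1=0)
t=2: δ = [3.349e-04, 2.009e-04, 2.009e-04, 1.608e-04, 6.698e-05]  ψ = [0, 0, 0, 4, 0]  (obs o_2=3)
t=3: δ = [2.326e-05, 2.093e-05, 1.395e-05, 5.582e-06, 1.256e-05]  ψ = [0, 0, 0, 1, 2]  (obs o_3=4)
t=4: δ = [1.615e-06, 9.690e-07, 3.489e-07, 1.163e-06, 5.814e-07]  ψ = [0, 0, 4, 1, 1]  (obs o_4=0)
t=5: δ = [1.122e-07, 1.009e-07, 6.729e-08, 2.692e-08, 4.845e-08]  ψ = [0, 0, 0, 1, 3]  (obs o_5=4)
backtrack: best end state = 0; path = [3, 0, 0, 0, 0, 0]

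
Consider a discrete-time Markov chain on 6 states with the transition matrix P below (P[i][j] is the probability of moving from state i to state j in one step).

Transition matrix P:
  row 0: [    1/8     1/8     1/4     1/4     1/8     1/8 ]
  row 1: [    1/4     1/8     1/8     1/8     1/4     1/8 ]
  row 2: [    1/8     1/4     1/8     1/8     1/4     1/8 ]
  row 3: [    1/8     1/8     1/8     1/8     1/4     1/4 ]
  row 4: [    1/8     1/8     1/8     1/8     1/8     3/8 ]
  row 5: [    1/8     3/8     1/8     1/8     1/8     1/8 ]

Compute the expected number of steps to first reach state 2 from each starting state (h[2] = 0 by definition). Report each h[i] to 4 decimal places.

h = [6.1057, 6.8686, 0.0000, 6.9742, 6.9716, 6.9510]

First-step conditioning: h[2] = 0; for i ≠ 2, h[i] = 1 + Σ_k P[i][k]·h[k].
  h[0] = 1 + 1/8·h[0] + 1/8·h[1] + 1/4·h[3] + 1/8·h[4] + 1/8·h[5]
  h[1] = 1 + 1/4·h[0] + 1/8·h[1] + 1/8·h[3] + 1/4·h[4] + 1/8·h[5]
  h[3] = 1 + 1/8·h[0] + 1/8·h[1] + 1/8·h[3] + 1/4·h[4] + 1/4·h[5]
  h[4] = 1 + 1/8·h[0] + 1/8·h[1] + 1/8·h[3] + 1/8·h[4] + 3/8·h[5]
  h[5] = 1 + 1/8·h[0] + 3/8·h[1] + 1/8·h[3] + 1/8·h[4] + 1/8·h[5]
Solving the 5×5 linear system over states ≠ 2 gives exactly h = [2369/388, 2665/388, 0, 1353/194, 2705/388, 2697/388] (h[2] = 0 is the target).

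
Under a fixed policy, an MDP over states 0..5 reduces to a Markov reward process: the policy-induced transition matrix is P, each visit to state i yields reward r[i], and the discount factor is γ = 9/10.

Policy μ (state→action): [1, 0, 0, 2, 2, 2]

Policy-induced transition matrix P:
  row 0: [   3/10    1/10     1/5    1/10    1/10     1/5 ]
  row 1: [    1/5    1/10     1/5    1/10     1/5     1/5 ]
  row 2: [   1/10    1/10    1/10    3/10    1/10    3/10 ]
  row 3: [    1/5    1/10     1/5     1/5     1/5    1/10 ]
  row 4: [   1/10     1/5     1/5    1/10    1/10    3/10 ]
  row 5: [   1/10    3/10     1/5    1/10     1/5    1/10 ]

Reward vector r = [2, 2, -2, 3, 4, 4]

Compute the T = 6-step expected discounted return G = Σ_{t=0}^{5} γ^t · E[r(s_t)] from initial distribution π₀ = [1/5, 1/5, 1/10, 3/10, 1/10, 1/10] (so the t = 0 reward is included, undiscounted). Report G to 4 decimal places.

G = 10.0744

t=0: π = [0.2000, 0.2000, 0.1000, 0.3000, 0.1000, 0.1000], E[r] = 2.3000, γ^t·E[r] = 2.300000, running G = 2.300000
t=1: π = [0.1900, 0.1300, 0.1900, 0.1500, 0.1600, 0.1800], E[r] = 2.0700, γ^t·E[r] = 1.863000, running G = 4.163000
t=2: π = [0.1660, 0.1520, 0.1810, 0.1530, 0.1460, 0.2020], E[r] = 2.1250, γ^t·E[r] = 1.721250, running G = 5.884250
t=3: π = [0.1637, 0.1550, 0.1819, 0.1515, 0.1507, 0.1972], E[r] = 2.1197, γ^t·E[r] = 1.545261, running G = 7.429511
t=4: π = [0.1634, 0.1545, 0.1818, 0.1515, 0.1504, 0.1984], E[r] = 2.1218, γ^t·E[r] = 1.392120, running G = 8.821631
t=5: π = [0.1633, 0.1547, 0.1818, 0.1515, 0.1504, 0.1982], E[r] = 2.1216, γ^t·E[r] = 1.252770, running G = 10.074401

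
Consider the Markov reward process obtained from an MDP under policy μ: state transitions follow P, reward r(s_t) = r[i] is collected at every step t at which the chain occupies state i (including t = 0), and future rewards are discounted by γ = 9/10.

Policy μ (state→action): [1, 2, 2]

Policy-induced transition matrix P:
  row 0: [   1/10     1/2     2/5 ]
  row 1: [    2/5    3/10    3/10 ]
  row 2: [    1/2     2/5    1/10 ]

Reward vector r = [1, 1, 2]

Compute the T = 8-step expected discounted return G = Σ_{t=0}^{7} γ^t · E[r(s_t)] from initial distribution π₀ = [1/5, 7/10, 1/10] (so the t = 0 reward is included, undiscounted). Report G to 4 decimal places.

G = 7.1164

t=0: π = [0.2000, 0.7000, 0.1000], E[r] = 1.1000, γ^t·E[r] = 1.100000, running G = 1.100000
t=1: π = [0.3500, 0.3500, 0.3000], E[r] = 1.3000, γ^t·E[r] = 1.170000, running G = 2.270000
t=2: π = [0.3250, 0.4000, 0.2750], E[r] = 1.2750, γ^t·E[r] = 1.032750, running G = 3.302750
t=3: π = [0.3300, 0.3925, 0.2775], E[r] = 1.2775, γ^t·E[r] = 0.931298, running G = 4.234048
t=4: π = [0.3288, 0.3938, 0.2775], E[r] = 1.2775, γ^t·E[r] = 0.838168, running G = 5.072215
t=5: π = [0.3291, 0.3935, 0.2774], E[r] = 1.2774, γ^t·E[r] = 0.754277, running G = 5.826492
t=6: π = [0.3290, 0.3936, 0.2774], E[r] = 1.2774, γ^t·E[r] = 0.678883, running G = 6.505375
t=7: π = [0.3290, 0.3935, 0.2774], E[r] = 1.2774, γ^t·E[r] = 0.610982, running G = 7.116358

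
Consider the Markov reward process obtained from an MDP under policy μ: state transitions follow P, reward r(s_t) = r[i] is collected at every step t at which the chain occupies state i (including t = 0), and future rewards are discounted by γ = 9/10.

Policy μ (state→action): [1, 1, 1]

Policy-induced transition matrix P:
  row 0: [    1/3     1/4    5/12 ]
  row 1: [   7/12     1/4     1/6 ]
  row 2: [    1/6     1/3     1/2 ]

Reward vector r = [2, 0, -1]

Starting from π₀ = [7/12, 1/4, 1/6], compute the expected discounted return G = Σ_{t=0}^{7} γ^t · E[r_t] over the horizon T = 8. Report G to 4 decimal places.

G = 2.4750

t=0: π = [0.5833, 0.2500, 0.1667], E[r] = 1.0000, γ^t·E[r] = 1.000000, running G = 1.000000
t=1: π = [0.3681, 0.2639, 0.3681], E[r] = 0.3681, γ^t·E[r] = 0.331250, running G = 1.331250
t=2: π = [0.3380, 0.2807, 0.3814], E[r] = 0.2946, γ^t·E[r] = 0.238594, running G = 1.569844
t=3: π = [0.3399, 0.2818, 0.3783], E[r] = 0.3016, γ^t·E[r] = 0.219867, running G = 1.789711
t=4: π = [0.3407, 0.2815, 0.3777], E[r] = 0.3037, γ^t·E[r] = 0.199270, running G = 1.988981
t=5: π = [0.3408, 0.2815, 0.3778], E[r] = 0.3037, γ^t·E[r] = 0.179361, running G = 2.168342
t=6: π = [0.3407, 0.2815, 0.3778], E[r] = 0.3037, γ^t·E[r] = 0.161402, running G = 2.329744
t=7: π = [0.3407, 0.2815, 0.3778], E[r] = 0.3037, γ^t·E[r] = 0.145260, running G = 2.475004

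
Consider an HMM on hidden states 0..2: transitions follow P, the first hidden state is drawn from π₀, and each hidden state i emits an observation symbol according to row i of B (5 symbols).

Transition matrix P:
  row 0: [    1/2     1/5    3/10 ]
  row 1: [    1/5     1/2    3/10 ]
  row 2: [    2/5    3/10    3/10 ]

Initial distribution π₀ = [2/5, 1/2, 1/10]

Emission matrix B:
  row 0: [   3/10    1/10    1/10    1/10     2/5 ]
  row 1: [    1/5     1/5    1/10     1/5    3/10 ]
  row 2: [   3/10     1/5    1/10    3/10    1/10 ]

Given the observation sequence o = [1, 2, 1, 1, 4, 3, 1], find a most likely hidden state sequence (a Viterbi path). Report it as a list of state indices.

t=0: δ = [4.000e-02, 1.000e-01, 2.000e-02]  (obs o_0=1)
t=1: δ = [2.000e-03, 5.000e-03, 3.000e-03]  ψ = [0, 1, 1]  (obs o_1=2)
t=2: δ = [1.200e-04, 5.000e-04, 3.000e-04]  ψ = [2, 1, 1]  (obs o_2=1)
t=3: δ = [1.200e-05, 5.000e-05, 3.000e-05]  ψ = [2, 1, 1]  (obs o_3=1)
t=4: δ = [4.800e-06, 7.500e-06, 1.500e-06]  ψ = [2, 1, 1]  (obs o_4=4)
t=5: δ = [2.400e-07, 7.500e-07, 6.750e-07]  ψ = [0, 1, 1]  (obs o_5=3)
t=6: δ = [2.700e-08, 7.500e-08, 4.500e-08]  ψ = [2, 1, 1]  (obs o_6=1)
backtrack: best end state = 1; path = [1, 1, 1, 1, 1, 1, 1]

path = [1, 1, 1, 1, 1, 1, 1]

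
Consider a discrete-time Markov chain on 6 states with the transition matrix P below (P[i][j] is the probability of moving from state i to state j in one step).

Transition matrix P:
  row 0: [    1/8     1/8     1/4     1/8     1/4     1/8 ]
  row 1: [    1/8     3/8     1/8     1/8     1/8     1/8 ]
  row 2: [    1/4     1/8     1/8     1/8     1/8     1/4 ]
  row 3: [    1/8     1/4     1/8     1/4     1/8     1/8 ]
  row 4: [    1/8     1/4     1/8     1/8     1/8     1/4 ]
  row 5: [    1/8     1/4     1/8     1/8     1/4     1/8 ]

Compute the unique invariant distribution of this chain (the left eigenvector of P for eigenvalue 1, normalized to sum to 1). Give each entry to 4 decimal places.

Balance equations π_j = Σ_i π_i·P[i][j]:
  π_0 = 1/8·π_0 + 1/8·π_1 + 1/4·π_2 + 1/8·π_3 + 1/8·π_4 + 1/8·π_5
  π_1 = 1/8·π_0 + 3/8·π_1 + 1/8·π_2 + 1/4·π_3 + 1/4·π_4 + 1/4·π_5
  π_2 = 1/4·π_0 + 1/8·π_1 + 1/8·π_2 + 1/8·π_3 + 1/8·π_4 + 1/8·π_5
  π_3 = 1/8·π_0 + 1/8·π_1 + 1/8·π_2 + 1/4·π_3 + 1/8·π_4 + 1/8·π_5
  π_4 = 1/4·π_0 + 1/8·π_1 + 1/8·π_2 + 1/8·π_3 + 1/8·π_4 + 1/4·π_5
  normalize: π_0 + π_1 + π_2 + π_3 + π_4 + π_5 = 1
Solving the linear system gives exactly π = [1/7, 12/49, 1/7, 1/7, 8/49, 8/49].

π = [0.1429, 0.2449, 0.1429, 0.1429, 0.1633, 0.1633]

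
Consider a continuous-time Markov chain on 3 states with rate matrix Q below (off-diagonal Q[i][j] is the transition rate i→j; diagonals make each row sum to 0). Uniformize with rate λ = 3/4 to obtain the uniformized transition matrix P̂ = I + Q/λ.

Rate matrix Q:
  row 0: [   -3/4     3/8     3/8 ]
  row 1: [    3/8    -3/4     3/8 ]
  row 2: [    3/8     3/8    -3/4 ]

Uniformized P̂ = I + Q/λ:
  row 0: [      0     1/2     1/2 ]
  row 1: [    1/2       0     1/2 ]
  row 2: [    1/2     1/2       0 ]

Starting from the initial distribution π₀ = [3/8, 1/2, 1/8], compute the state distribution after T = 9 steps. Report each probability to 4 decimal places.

π = [0.3333, 0.3330, 0.3337]

t=0: π = [0.3750, 0.5000, 0.1250]
t=1: π = [0.3125, 0.2500, 0.4375]
t=2: π = [0.3438, 0.3750, 0.2813]
t=3: π = [0.3281, 0.3125, 0.3594]
t=4: π = [0.3359, 0.3438, 0.3203]
t=5: π = [0.3320, 0.3281, 0.3398]
t=6: π = [0.3340, 0.3359, 0.3301]
t=7: π = [0.3330, 0.3320, 0.3350]
t=8: π = [0.3335, 0.3340, 0.3325]
t=9: π = [0.3333, 0.3330, 0.3337]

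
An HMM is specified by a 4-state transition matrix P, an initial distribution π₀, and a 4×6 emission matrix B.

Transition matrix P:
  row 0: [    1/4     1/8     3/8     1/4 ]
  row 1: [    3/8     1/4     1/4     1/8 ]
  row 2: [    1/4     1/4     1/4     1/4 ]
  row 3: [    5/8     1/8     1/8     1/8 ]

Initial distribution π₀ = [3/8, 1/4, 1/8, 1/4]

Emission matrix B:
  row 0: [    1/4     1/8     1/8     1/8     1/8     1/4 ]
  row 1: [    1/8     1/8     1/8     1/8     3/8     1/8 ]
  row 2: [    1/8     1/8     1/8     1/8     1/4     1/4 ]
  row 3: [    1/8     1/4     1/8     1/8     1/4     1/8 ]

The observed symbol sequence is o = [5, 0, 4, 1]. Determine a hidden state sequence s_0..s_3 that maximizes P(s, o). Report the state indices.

path = [0, 0, 2, 3]

t=0: δ = [9.375e-02, 3.125e-02, 3.125e-02, 3.125e-02]  (obs o_0=5)
t=1: δ = [5.859e-03, 1.465e-03, 4.395e-03, 2.930e-03]  ψ = [0, 0, 0, 0]  (obs o_1=0)
t=2: δ = [2.289e-04, 4.120e-04, 5.493e-04, 3.662e-04]  ψ = [3, 2, 0, 0]  (obs o_2=4)
t=3: δ = [2.861e-05, 1.717e-05, 1.717e-05, 3.433e-05]  ψ = [3, 2, 2, 2]  (obs o_3=1)
backtrack: best end state = 3; path = [0, 0, 2, 3]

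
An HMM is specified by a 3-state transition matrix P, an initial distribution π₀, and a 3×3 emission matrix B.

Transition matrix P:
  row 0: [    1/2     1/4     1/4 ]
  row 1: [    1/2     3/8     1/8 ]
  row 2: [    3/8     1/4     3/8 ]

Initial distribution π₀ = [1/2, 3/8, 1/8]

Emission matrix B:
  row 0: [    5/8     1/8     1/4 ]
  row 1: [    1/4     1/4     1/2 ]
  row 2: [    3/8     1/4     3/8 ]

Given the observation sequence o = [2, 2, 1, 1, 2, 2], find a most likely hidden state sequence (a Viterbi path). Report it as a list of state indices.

t=0: δ = [1.250e-01, 1.875e-01, 4.688e-02]  (obs o_0=2)
t=1: δ = [2.344e-02, 3.516e-02, 1.172e-02]  ψ = [1, 1, 0]  (obs o_1=2)
t=2: δ = [2.197e-03, 3.296e-03, 1.465e-03]  ψ = [1, 1, 0]  (obs o_2=1)
t=3: δ = [2.060e-04, 3.090e-04, 1.373e-04]  ψ = [1, 1, 0]  (obs o_3=1)
t=4: δ = [3.862e-05, 5.794e-05, 1.931e-05]  ψ = [1, 1, 0]  (obs o_4=2)
t=5: δ = [7.242e-06, 1.086e-05, 3.621e-06]  ψ = [1, 1, 0]  (obs o_5=2)
backtrack: best end state = 1; path = [1, 1, 1, 1, 1, 1]

path = [1, 1, 1, 1, 1, 1]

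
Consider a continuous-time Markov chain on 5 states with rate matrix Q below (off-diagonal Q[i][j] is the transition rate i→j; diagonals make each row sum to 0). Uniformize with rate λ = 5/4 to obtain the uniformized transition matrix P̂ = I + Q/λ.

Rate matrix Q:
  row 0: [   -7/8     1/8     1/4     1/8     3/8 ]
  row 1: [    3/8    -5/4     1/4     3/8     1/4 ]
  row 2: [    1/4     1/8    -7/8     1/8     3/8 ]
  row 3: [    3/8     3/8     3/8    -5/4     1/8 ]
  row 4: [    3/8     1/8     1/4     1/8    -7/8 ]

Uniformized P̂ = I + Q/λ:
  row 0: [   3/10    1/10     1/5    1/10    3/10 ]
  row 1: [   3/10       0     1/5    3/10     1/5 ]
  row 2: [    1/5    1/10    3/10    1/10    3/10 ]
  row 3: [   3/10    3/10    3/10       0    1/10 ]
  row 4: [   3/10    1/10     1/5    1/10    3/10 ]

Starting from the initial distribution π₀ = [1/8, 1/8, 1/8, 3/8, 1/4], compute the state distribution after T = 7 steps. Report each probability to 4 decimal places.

t=0: π = [0.1250, 0.1250, 0.1250, 0.3750, 0.2500]
t=1: π = [0.2875, 0.1625, 0.2500, 0.0875, 0.2125]
t=2: π = [0.2750, 0.1013, 0.2338, 0.1238, 0.2663]
t=3: π = [0.2766, 0.1146, 0.2358, 0.1079, 0.2651]
t=4: π = [0.2764, 0.1101, 0.2344, 0.1121, 0.2670]
t=5: π = [0.2766, 0.1114, 0.2347, 0.1108, 0.2666]
t=6: π = [0.2765, 0.1110, 0.2345, 0.1112, 0.2667]
t=7: π = [0.2765, 0.1111, 0.2346, 0.1111, 0.2667]

π = [0.2765, 0.1111, 0.2346, 0.1111, 0.2667]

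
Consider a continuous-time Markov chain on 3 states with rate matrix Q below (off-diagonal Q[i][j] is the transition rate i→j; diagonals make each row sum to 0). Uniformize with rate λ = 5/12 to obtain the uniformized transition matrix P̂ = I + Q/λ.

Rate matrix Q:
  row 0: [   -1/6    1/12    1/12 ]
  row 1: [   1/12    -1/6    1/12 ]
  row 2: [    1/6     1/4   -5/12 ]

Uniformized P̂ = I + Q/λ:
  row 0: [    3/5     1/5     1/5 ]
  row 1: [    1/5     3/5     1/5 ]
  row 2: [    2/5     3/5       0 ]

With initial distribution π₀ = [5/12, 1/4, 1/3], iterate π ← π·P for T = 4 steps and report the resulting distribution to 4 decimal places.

t=0: π = [0.4167, 0.2500, 0.3333]
t=1: π = [0.4333, 0.4333, 0.1333]
t=2: π = [0.4000, 0.4267, 0.1733]
t=3: π = [0.3947, 0.4400, 0.1653]
t=4: π = [0.3909, 0.4421, 0.1669]

π = [0.3909, 0.4421, 0.1669]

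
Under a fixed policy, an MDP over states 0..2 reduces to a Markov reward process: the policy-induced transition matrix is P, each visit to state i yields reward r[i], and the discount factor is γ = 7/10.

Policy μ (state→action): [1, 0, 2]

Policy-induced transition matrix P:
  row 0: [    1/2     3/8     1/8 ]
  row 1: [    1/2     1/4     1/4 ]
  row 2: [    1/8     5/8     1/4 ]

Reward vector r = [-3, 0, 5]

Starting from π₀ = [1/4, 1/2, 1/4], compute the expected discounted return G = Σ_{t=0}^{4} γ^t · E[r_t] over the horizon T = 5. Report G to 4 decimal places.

G = 0.1173

t=0: π = [0.2500, 0.5000, 0.2500], E[r] = 0.5000, γ^t·E[r] = 0.500000, running G = 0.500000
t=1: π = [0.4063, 0.3750, 0.2188], E[r] = -0.1250, γ^t·E[r] = -0.087500, running G = 0.412500
t=2: π = [0.4180, 0.3828, 0.1992], E[r] = -0.2578, γ^t·E[r] = -0.126328, running G = 0.286172
t=3: π = [0.4253, 0.3770, 0.1978], E[r] = -0.2871, γ^t·E[r] = -0.098479, running G = 0.187693
t=4: π = [0.4258, 0.3773, 0.1968], E[r] = -0.2933, γ^t·E[r] = -0.070430, running G = 0.117264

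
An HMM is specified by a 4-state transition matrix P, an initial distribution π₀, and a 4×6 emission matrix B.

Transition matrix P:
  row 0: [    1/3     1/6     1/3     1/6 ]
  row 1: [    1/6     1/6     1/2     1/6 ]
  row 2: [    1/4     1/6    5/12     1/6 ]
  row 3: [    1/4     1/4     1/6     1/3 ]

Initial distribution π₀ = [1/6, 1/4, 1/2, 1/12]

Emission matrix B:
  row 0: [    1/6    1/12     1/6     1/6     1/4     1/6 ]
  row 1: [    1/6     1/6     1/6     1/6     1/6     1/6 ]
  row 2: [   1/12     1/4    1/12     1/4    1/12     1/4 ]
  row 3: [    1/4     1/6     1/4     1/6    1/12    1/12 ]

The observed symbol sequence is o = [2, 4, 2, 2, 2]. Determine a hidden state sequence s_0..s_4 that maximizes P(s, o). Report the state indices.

t=0: δ = [2.778e-02, 4.167e-02, 4.167e-02, 2.083e-02]  (obs o_0=2)
t=1: δ = [2.604e-03, 1.157e-03, 1.736e-03, 5.787e-04]  ψ = [2, 1, 1, 1]  (obs o_1=4)
t=2: δ = [1.447e-04, 7.234e-05, 7.234e-05, 1.085e-04]  ψ = [0, 0, 0, 0]  (obs o_2=2)
t=3: δ = [8.038e-06, 4.521e-06, 4.019e-06, 9.042e-06]  ψ = [0, 3, 0, 3]  (obs o_3=2)
t=4: δ = [4.465e-07, 3.768e-07, 2.233e-07, 7.535e-07]  ψ = [0, 3, 0, 3]  (obs o_4=2)
backtrack: best end state = 3; path = [2, 0, 3, 3, 3]

path = [2, 0, 3, 3, 3]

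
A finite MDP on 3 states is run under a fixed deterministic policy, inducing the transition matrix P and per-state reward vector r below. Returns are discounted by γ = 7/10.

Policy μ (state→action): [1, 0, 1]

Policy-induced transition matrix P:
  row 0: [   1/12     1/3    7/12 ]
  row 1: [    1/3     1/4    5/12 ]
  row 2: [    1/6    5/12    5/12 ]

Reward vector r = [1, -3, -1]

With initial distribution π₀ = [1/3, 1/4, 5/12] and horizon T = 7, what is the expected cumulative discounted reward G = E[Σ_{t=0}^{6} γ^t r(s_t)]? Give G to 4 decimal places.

t=0: π = [0.3333, 0.2500, 0.4167], E[r] = -0.8333, γ^t·E[r] = -0.833333, running G = -0.833333
t=1: π = [0.1806, 0.3472, 0.4722], E[r] = -1.3333, γ^t·E[r] = -0.933333, running G = -1.766667
t=2: π = [0.2095, 0.3438, 0.4468], E[r] = -1.2685, γ^t·E[r] = -0.621574, running G = -2.388241
t=3: π = [0.2065, 0.3419, 0.4516], E[r] = -1.2708, γ^t·E[r] = -0.435896, running G = -2.824137
t=4: π = [0.2064, 0.3425, 0.4511], E[r] = -1.2721, γ^t·E[r] = -0.305420, running G = -3.129557
t=5: π = [0.2065, 0.3424, 0.4511], E[r] = -1.2717, γ^t·E[r] = -0.213732, running G = -3.343289
t=6: π = [0.2065, 0.3424, 0.4511], E[r] = -1.2717, γ^t·E[r] = -0.149619, running G = -3.492909

G = -3.4929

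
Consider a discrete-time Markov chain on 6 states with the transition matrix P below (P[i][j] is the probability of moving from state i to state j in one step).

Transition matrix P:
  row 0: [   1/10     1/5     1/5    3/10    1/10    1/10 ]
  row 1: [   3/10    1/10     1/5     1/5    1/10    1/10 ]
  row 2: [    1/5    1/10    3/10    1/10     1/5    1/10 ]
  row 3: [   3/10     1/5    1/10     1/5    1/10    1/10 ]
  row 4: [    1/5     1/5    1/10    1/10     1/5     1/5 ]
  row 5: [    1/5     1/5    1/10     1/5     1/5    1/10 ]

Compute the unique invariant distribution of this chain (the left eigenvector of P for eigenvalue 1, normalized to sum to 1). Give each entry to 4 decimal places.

Balance equations π_j = Σ_i π_i·P[i][j]:
  π_0 = 1/10·π_0 + 3/10·π_1 + 1/5·π_2 + 3/10·π_3 + 1/5·π_4 + 1/5·π_5
  π_1 = 1/5·π_0 + 1/10·π_1 + 1/10·π_2 + 1/5·π_3 + 1/5·π_4 + 1/5·π_5
  π_2 = 1/5·π_0 + 1/5·π_1 + 3/10·π_2 + 1/10·π_3 + 1/10·π_4 + 1/10·π_5
  π_3 = 3/10·π_0 + 1/5·π_1 + 1/10·π_2 + 1/5·π_3 + 1/10·π_4 + 1/5·π_5
  π_4 = 1/10·π_0 + 1/10·π_1 + 1/5·π_2 + 1/10·π_3 + 1/5·π_4 + 1/5·π_5
  normalize: π_0 + π_1 + π_2 + π_3 + π_4 + π_5 = 1
Solving the linear system gives exactly π = [1471/6868, 1141/6868, 1185/6868, 326/1717, 491/3434, 785/6868].

π = [0.2142, 0.1661, 0.1725, 0.1899, 0.1430, 0.1143]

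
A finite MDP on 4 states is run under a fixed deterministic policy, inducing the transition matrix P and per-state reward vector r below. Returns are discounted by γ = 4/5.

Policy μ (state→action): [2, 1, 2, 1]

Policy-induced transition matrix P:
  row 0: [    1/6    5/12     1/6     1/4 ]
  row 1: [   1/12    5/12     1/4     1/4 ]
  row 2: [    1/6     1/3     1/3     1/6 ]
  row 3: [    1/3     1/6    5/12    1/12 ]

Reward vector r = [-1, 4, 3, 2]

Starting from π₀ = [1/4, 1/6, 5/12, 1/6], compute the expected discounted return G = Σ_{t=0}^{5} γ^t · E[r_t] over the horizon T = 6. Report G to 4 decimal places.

t=0: π = [0.2500, 0.1667, 0.4167, 0.1667], E[r] = 2.0000, γ^t·E[r] = 2.000000, running G = 2.000000
t=1: π = [0.1806, 0.3403, 0.2917, 0.1875], E[r] = 2.4306, γ^t·E[r] = 1.944444, running G = 3.944444
t=2: π = [0.1696, 0.3455, 0.2905, 0.1944], E[r] = 2.4728, γ^t·E[r] = 1.582593, running G = 5.527037
t=3: π = [0.1703, 0.3438, 0.2925, 0.1934], E[r] = 2.4693, γ^t·E[r] = 1.264296, running G = 6.791333
t=4: π = [0.1702, 0.3439, 0.2924, 0.1934], E[r] = 2.4696, γ^t·E[r] = 1.011539, running G = 7.802872
t=5: π = [0.1702, 0.3439, 0.2924, 0.1934], E[r] = 2.4696, γ^t·E[r] = 0.809239, running G = 8.612112

G = 8.6121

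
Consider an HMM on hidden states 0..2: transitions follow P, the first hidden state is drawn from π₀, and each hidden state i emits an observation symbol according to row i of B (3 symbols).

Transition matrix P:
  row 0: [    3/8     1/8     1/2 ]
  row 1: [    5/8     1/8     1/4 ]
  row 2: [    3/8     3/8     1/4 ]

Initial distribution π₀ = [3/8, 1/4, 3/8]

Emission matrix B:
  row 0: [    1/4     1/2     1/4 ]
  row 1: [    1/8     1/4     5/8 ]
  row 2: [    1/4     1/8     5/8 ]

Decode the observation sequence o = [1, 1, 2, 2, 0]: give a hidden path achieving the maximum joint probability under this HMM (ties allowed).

path = [0, 0, 2, 1, 0]

t=0: δ = [1.875e-01, 6.250e-02, 4.688e-02]  (obs o_0=1)
t=1: δ = [3.516e-02, 5.859e-03, 1.172e-02]  ψ = [0, 0, 0]  (obs o_1=1)
t=2: δ = [3.296e-03, 2.747e-03, 1.099e-02]  ψ = [0, 0, 0]  (obs o_2=2)
t=3: δ = [1.030e-03, 2.575e-03, 1.717e-03]  ψ = [2, 2, 2]  (obs o_3=2)
t=4: δ = [4.023e-04, 8.047e-05, 1.609e-04]  ψ = [1, 2, 1]  (obs o_4=0)
backtrack: best end state = 0; path = [0, 0, 2, 1, 0]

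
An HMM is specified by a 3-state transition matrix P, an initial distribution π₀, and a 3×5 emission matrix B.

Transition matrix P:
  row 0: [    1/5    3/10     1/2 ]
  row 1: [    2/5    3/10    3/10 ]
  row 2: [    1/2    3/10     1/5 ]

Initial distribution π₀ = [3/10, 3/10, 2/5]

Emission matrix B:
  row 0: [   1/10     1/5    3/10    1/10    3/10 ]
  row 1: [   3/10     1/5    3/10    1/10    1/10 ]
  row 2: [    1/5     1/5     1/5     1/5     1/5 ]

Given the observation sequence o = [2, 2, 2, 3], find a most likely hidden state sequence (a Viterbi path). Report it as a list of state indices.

path = [0, 2, 0, 2]

t=0: δ = [9.000e-02, 9.000e-02, 8.000e-02]  (obs o_0=2)
t=1: δ = [1.200e-02, 8.100e-03, 9.000e-03]  ψ = [2, 0, 0]  (obs o_1=2)
t=2: δ = [1.350e-03, 1.080e-03, 1.200e-03]  ψ = [2, 0, 0]  (obs o_2=2)
t=3: δ = [6.000e-05, 4.050e-05, 1.350e-04]  ψ = [2, 0, 0]  (obs o_3=3)
backtrack: best end state = 2; path = [0, 2, 0, 2]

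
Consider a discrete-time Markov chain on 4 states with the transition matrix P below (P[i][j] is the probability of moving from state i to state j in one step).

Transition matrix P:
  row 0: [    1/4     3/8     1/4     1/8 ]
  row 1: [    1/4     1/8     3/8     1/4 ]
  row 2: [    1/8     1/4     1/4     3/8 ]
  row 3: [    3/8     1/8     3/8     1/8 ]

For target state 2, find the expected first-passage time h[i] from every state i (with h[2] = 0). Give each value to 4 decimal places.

First-step conditioning: h[2] = 0; for i ≠ 2, h[i] = 1 + Σ_k P[i][k]·h[k].
  h[0] = 1 + 1/4·h[0] + 3/8·h[1] + 1/8·h[3]
  h[1] = 1 + 1/4·h[0] + 1/8·h[1] + 1/4·h[3]
  h[3] = 1 + 3/8·h[0] + 1/8·h[1] + 1/8·h[3]
Solving the 3×3 linear system over states ≠ 2 gives exactly h = [656/199, 584/199, 0, 592/199] (h[2] = 0 is the target).

h = [3.2965, 2.9347, 0.0000, 2.9749]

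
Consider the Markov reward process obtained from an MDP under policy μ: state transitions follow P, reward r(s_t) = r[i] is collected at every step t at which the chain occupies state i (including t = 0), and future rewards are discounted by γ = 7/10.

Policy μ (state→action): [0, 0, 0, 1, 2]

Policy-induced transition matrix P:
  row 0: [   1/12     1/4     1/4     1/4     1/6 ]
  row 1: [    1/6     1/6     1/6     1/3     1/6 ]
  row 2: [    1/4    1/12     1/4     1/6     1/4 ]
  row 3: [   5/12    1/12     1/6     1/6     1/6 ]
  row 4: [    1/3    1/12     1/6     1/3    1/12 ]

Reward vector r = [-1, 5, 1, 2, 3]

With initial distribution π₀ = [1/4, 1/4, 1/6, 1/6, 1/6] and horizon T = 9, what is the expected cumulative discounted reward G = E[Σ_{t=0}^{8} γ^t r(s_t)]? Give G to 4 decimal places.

t=0: π = [0.2500, 0.2500, 0.1667, 0.1667, 0.1667], E[r] = 2.0000, γ^t·E[r] = 2.000000, running G = 2.000000
t=1: π = [0.2292, 0.1458, 0.2014, 0.2569, 0.1667], E[r] = 1.7153, γ^t·E[r] = 1.200694, running G = 3.200694
t=2: π = [0.2564, 0.1337, 0.2025, 0.2378, 0.1696], E[r] = 1.5990, γ^t·E[r] = 0.783490, running G = 3.984184
t=3: π = [0.2499, 0.1372, 0.2049, 0.2386, 0.1694], E[r] = 1.6264, γ^t·E[r] = 0.557855, running G = 4.542039
t=4: π = [0.2508, 0.1364, 0.2046, 0.2386, 0.1696], E[r] = 1.6219, γ^t·E[r] = 0.389423, running G = 4.931462
t=5: π = [0.2507, 0.1365, 0.2046, 0.2386, 0.1696], E[r] = 1.6223, γ^t·E[r] = 0.272654, running G = 5.204116
t=6: π = [0.2507, 0.1365, 0.2046, 0.2386, 0.1696], E[r] = 1.6223, γ^t·E[r] = 0.190859, running G = 5.394976
t=7: π = [0.2507, 0.1365, 0.2046, 0.2386, 0.1696], E[r] = 1.6223, γ^t·E[r] = 0.133601, running G = 5.528576
t=8: π = [0.2507, 0.1365, 0.2046, 0.2386, 0.1696], E[r] = 1.6223, γ^t·E[r] = 0.093521, running G = 5.622097

G = 5.6221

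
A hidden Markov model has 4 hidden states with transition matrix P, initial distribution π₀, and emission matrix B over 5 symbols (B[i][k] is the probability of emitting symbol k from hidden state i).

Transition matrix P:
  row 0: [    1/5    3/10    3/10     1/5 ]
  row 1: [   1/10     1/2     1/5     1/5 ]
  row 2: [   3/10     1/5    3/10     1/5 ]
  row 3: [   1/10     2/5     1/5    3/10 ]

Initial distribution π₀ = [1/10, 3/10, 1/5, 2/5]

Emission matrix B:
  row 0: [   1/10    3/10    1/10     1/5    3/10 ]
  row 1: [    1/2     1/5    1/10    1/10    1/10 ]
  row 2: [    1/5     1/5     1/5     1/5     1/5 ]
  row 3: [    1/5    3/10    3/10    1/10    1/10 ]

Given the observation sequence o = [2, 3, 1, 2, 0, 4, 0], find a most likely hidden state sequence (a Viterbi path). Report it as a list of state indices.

t=0: δ = [1.000e-02, 3.000e-02, 4.000e-02, 1.200e-01]  (obs o_0=2)
t=1: δ = [2.400e-03, 4.800e-03, 4.800e-03, 3.600e-03]  ψ = [2, 3, 3, 3]  (obs o_1=3)
t=2: δ = [4.320e-04, 4.800e-04, 2.880e-04, 3.240e-04]  ψ = [2, 1, 2, 3]  (obs o_2=1)
t=3: δ = [8.640e-06, 2.400e-05, 2.592e-05, 2.916e-05]  ψ = [0, 1, 0, 3]  (obs o_3=2)
t=4: δ = [7.776e-07, 6.000e-06, 1.555e-06, 1.750e-06]  ψ = [2, 1, 2, 3]  (obs o_4=0)
t=5: δ = [1.800e-07, 3.000e-07, 2.400e-07, 1.200e-07]  ψ = [1, 1, 1, 1]  (obs o_5=4)
t=6: δ = [7.200e-09, 7.500e-08, 1.440e-08, 1.200e-08]  ψ = [2, 1, 2, 1]  (obs o_6=0)
backtrack: best end state = 1; path = [3, 1, 1, 1, 1, 1, 1]

path = [3, 1, 1, 1, 1, 1, 1]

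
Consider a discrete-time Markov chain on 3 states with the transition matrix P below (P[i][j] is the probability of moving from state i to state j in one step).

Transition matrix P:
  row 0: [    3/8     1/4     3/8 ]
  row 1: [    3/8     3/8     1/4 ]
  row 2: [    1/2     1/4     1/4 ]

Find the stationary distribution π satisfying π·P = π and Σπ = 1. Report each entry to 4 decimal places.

Balance equations π_j = Σ_i π_i·P[i][j]:
  π_0 = 3/8·π_0 + 3/8·π_1 + 1/2·π_2
  π_1 = 1/4·π_0 + 3/8·π_1 + 1/4·π_2
  normalize: π_0 + π_1 + π_2 = 1
Solving the linear system gives exactly π = [26/63, 2/7, 19/63].

π = [0.4127, 0.2857, 0.3016]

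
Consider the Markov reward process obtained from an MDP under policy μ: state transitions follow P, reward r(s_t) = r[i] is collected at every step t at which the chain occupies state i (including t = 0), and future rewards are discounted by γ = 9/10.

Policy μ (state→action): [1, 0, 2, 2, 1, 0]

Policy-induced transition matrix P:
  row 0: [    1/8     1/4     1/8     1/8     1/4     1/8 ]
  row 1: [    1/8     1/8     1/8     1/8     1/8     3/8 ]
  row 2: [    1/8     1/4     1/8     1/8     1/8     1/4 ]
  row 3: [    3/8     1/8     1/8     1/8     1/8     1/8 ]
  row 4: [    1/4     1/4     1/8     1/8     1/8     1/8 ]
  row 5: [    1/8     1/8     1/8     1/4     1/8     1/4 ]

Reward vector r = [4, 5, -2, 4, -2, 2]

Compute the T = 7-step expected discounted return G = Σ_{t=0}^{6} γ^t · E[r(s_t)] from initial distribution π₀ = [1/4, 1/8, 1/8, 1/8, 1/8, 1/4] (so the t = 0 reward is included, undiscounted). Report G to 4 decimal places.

G = 11.0473

t=0: π = [0.2500, 0.1250, 0.1250, 0.1250, 0.1250, 0.2500], E[r] = 2.1250, γ^t·E[r] = 2.125000, running G = 2.125000
t=1: π = [0.1719, 0.1875, 0.1250, 0.1563, 0.1563, 0.2031], E[r] = 2.0938, γ^t·E[r] = 1.884375, running G = 4.009375
t=2: π = [0.1836, 0.1816, 0.1250, 0.1504, 0.1465, 0.2129], E[r] = 2.1270, γ^t·E[r] = 1.722832, running G = 5.732207
t=3: π = [0.1809, 0.1819, 0.1250, 0.1516, 0.1479, 0.2126], E[r] = 2.1189, γ^t·E[r] = 1.544676, running G = 7.276883
t=4: π = [0.1814, 0.1817, 0.1250, 0.1516, 0.1476, 0.2127], E[r] = 2.1207, γ^t·E[r] = 1.391389, running G = 8.668272
t=5: π = [0.1813, 0.1818, 0.1250, 0.1516, 0.1477, 0.2126], E[r] = 2.1204, γ^t·E[r] = 1.252086, running G = 9.920358
t=6: π = [0.1814, 0.1818, 0.1250, 0.1516, 0.1477, 0.2126], E[r] = 2.1205, γ^t·E[r] = 1.126897, running G = 11.047255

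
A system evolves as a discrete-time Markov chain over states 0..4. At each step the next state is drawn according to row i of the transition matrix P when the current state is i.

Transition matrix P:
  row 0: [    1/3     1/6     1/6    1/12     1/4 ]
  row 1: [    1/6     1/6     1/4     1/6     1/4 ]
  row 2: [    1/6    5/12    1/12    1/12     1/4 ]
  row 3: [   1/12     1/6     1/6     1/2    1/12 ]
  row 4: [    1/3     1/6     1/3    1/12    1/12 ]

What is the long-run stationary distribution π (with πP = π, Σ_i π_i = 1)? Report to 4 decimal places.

Balance equations π_j = Σ_i π_i·P[i][j]:
  π_0 = 1/3·π_0 + 1/6·π_1 + 1/6·π_2 + 1/12·π_3 + 1/3·π_4
  π_1 = 1/6·π_0 + 1/6·π_1 + 5/12·π_2 + 1/6·π_3 + 1/6·π_4
  π_2 = 1/6·π_0 + 1/4·π_1 + 1/12·π_2 + 1/6·π_3 + 1/3·π_4
  π_3 = 1/12·π_0 + 1/6·π_1 + 1/12·π_2 + 1/2·π_3 + 1/12·π_4
  normalize: π_0 + π_1 + π_2 + π_3 + π_4 = 1
Solving the linear system gives exactly π = [1103/5002, 1625/7503, 1498/7503, 1304/7503, 2843/15006].

π = [0.2205, 0.2166, 0.1997, 0.1738, 0.1895]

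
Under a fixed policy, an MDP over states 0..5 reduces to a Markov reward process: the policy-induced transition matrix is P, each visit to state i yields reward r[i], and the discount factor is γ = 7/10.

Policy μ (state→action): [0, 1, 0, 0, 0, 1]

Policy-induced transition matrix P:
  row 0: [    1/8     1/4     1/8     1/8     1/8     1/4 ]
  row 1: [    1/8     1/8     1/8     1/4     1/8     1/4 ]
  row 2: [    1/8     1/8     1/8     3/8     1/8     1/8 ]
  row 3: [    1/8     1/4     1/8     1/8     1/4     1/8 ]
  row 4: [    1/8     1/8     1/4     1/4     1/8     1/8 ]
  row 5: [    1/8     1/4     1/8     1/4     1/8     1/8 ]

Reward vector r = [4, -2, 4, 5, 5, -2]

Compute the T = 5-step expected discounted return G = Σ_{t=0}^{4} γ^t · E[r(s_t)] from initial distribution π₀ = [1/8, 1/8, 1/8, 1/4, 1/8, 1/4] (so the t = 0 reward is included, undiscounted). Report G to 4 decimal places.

G = 6.0992

t=0: π = [0.1250, 0.1250, 0.1250, 0.2500, 0.1250, 0.2500], E[r] = 2.1250, γ^t·E[r] = 2.125000, running G = 2.125000
t=1: π = [0.1250, 0.2031, 0.1406, 0.2188, 0.1563, 0.1563], E[r] = 2.2188, γ^t·E[r] = 1.553125, running G = 3.678125
t=2: π = [0.1250, 0.1875, 0.1445, 0.2246, 0.1523, 0.1660], E[r] = 2.2559, γ^t·E[r] = 1.105371, running G = 4.783496
t=3: π = [0.1250, 0.1895, 0.1440, 0.2244, 0.1531, 0.1641], E[r] = 2.2563, γ^t·E[r] = 0.773927, running G = 5.557423
t=4: π = [0.1250, 0.1892, 0.1441, 0.2243, 0.1530, 0.1643], E[r] = 2.2565, γ^t·E[r] = 0.541778, running G = 6.099202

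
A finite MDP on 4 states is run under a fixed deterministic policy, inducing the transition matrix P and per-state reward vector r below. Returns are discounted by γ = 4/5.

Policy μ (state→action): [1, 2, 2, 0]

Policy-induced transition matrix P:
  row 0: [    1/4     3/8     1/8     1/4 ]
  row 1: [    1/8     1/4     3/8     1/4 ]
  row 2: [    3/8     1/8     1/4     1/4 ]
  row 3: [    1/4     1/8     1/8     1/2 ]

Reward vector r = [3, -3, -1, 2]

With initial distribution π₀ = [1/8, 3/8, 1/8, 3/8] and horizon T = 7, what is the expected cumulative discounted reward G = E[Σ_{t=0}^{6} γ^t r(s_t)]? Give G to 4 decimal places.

t=0: π = [0.1250, 0.3750, 0.1250, 0.3750], E[r] = -0.1250, γ^t·E[r] = -0.125000, running G = -0.125000
t=1: π = [0.2188, 0.2031, 0.2344, 0.3438], E[r] = 0.5000, γ^t·E[r] = 0.400000, running G = 0.275000
t=2: π = [0.2539, 0.2051, 0.2051, 0.3359], E[r] = 0.6133, γ^t·E[r] = 0.392500, running G = 0.667500
t=3: π = [0.2500, 0.2141, 0.2019, 0.3340], E[r] = 0.5737, γ^t·E[r] = 0.293750, running G = 0.961250
t=4: π = [0.2485, 0.2143, 0.2038, 0.3335], E[r] = 0.5659, γ^t·E[r] = 0.231775, running G = 1.193025
t=5: π = [0.2487, 0.2139, 0.2040, 0.3334], E[r] = 0.5671, γ^t·E[r] = 0.185818, running G = 1.378843
t=6: π = [0.2488, 0.2139, 0.2040, 0.3333], E[r] = 0.5673, γ^t·E[r] = 0.148709, running G = 1.527551

G = 1.5276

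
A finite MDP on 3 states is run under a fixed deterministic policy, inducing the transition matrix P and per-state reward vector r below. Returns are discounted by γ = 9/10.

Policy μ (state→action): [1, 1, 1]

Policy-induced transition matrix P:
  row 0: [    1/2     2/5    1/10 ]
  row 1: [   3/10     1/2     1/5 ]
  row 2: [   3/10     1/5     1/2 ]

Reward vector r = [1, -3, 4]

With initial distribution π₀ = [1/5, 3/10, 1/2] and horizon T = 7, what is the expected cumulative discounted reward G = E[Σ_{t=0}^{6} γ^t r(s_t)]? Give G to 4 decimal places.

t=0: π = [0.2000, 0.3000, 0.5000], E[r] = 1.3000, γ^t·E[r] = 1.300000, running G = 1.300000
t=1: π = [0.3400, 0.3300, 0.3300], E[r] = 0.6700, γ^t·E[r] = 0.603000, running G = 1.903000
t=2: π = [0.3680, 0.3670, 0.2650], E[r] = 0.3270, γ^t·E[r] = 0.264870, running G = 2.167870
t=3: π = [0.3736, 0.3837, 0.2427], E[r] = 0.1933, γ^t·E[r] = 0.140916, running G = 2.308786
t=4: π = [0.3747, 0.3898, 0.2355], E[r] = 0.1470, γ^t·E[r] = 0.096466, running G = 2.405252
t=5: π = [0.3749, 0.3919, 0.2332], E[r] = 0.1319, γ^t·E[r] = 0.077896, running G = 2.483148
t=6: π = [0.3750, 0.3926, 0.2325], E[r] = 0.1271, γ^t·E[r] = 0.067566, running G = 2.550713

G = 2.5507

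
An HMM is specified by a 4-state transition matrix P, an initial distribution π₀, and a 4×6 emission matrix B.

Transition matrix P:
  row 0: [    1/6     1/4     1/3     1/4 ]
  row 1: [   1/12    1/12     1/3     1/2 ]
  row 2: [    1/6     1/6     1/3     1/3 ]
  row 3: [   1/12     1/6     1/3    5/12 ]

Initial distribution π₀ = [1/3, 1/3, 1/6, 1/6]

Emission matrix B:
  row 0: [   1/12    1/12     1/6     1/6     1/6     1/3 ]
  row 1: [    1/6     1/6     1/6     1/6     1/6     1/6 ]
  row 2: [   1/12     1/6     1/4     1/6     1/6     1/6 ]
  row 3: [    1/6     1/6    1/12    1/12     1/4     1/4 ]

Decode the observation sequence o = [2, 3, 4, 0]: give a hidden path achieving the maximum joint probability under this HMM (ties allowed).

t=0: δ = [5.556e-02, 5.556e-02, 4.167e-02, 1.389e-02]  (obs o_0=2)
t=1: δ = [1.543e-03, 2.315e-03, 3.086e-03, 2.315e-03]  ψ = [0, 0, 0, 1]  (obs o_1=3)
t=2: δ = [8.573e-05, 8.573e-05, 1.715e-04, 2.894e-04]  ψ = [2, 2, 2, 1]  (obs o_2=4)
t=3: δ = [2.381e-06, 8.038e-06, 8.038e-06, 2.009e-05]  ψ = [2, 3, 3, 3]  (obs o_3=0)
backtrack: best end state = 3; path = [0, 1, 3, 3]

path = [0, 1, 3, 3]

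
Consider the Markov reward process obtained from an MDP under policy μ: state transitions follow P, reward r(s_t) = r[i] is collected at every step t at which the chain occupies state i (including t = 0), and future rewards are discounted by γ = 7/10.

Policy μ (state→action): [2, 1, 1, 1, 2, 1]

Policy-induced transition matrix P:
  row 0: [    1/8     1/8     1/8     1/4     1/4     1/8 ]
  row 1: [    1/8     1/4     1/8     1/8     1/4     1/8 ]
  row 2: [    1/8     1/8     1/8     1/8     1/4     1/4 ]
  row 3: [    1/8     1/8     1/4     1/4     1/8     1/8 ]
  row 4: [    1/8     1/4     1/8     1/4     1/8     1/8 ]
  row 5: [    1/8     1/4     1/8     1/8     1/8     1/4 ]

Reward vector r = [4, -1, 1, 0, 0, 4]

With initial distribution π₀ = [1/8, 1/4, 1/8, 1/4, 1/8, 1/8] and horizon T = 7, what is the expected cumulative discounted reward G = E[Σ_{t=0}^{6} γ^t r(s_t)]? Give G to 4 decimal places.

t=0: π = [0.1250, 0.2500, 0.1250, 0.2500, 0.1250, 0.1250], E[r] = 0.8750, γ^t·E[r] = 0.875000, running G = 0.875000
t=1: π = [0.1250, 0.1875, 0.1563, 0.1875, 0.1875, 0.1563], E[r] = 1.0938, γ^t·E[r] = 0.765625, running G = 1.640625
t=2: π = [0.1250, 0.1914, 0.1484, 0.1875, 0.1836, 0.1641], E[r] = 1.1133, γ^t·E[r] = 0.545508, running G = 2.186133
t=3: π = [0.1250, 0.1924, 0.1484, 0.1870, 0.1831, 0.1641], E[r] = 1.1123, γ^t·E[r] = 0.381521, running G = 2.567653
t=4: π = [0.1250, 0.1924, 0.1484, 0.1869, 0.1832, 0.1641], E[r] = 1.1122, γ^t·E[r] = 0.267035, running G = 2.834688
t=5: π = [0.1250, 0.1925, 0.1484, 0.1869, 0.1832, 0.1641], E[r] = 1.1121, γ^t·E[r] = 0.186913, running G = 3.021601
t=6: π = [0.1250, 0.1925, 0.1484, 0.1869, 0.1832, 0.1641], E[r] = 1.1121, γ^t·E[r] = 0.130838, running G = 3.152439

G = 3.1524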